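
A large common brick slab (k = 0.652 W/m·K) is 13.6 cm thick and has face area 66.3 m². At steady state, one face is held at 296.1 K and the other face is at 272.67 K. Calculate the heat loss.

Q = 7.45 kW

Q = kA·ΔT/L = 0.652 × 66.3 × |296.1 K − 272.67 K| / 0.136 = 7450 W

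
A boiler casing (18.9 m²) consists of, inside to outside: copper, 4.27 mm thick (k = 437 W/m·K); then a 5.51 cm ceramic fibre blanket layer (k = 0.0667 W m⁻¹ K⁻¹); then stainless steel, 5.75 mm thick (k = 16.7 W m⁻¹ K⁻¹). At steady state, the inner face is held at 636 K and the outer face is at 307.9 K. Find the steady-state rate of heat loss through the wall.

Q = 7500 W

Series thermal resistances, inner to outer:
  R_copper = L/(kA) = 0.00427/(437·18.9) = 5.170×10^-7 K/W
  R_ceramic fibre blanket = L/(kA) = 0.0551/(0.0667·18.9) = 0.04371 K/W
  R_stainless steel = L/(kA) = 0.00575/(16.7·18.9) = 1.822×10^-5 K/W
ΣR = 5.170×10^-7 + 0.04371 + 1.822×10^-5 = 0.04373 K/W
Q = ΔT/ΣR = (636 K − 307.9 K)/0.04373 = 7500 W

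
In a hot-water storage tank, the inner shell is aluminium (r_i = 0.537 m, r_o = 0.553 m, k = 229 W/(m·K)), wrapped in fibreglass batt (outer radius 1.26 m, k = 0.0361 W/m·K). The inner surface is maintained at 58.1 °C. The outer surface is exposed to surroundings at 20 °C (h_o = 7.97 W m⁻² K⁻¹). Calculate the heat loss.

Treat each layer as a resistance in series:
  R_aluminium = (1/0.537 − 1/0.553)/(4πk) = 0.05388/(4π·229) = 1.872×10^-5 K/W
  R_fibreglass batt = (1/0.553 − 1/1.26)/(4πk) = 1.015/(4π·0.0361) = 2.237 K/W
  R_conv,out = 1/(4πr²h) = 1/(4π·1.26²·7.97) = 0.006289 K/W
ΣR = 1.872×10^-5 + 2.237 + 0.006289 = 2.243 K/W
Q = ΔT/ΣR = (58.1 °C − 20 °C)/2.243 = 17.0 W

Q = 17.0 W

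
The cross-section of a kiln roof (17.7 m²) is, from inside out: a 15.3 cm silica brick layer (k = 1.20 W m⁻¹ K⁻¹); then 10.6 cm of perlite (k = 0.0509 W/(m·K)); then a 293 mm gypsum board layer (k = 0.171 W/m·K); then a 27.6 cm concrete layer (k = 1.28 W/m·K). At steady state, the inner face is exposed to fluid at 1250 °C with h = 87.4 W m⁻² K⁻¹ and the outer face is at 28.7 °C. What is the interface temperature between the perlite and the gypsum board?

T = 596 °C

Treat each layer as a resistance in series:
  R_conv,in = 1/(hA) = 1/(87.4·17.7) = 6.464×10^-4 K/W
  R_silica brick = L/(kA) = 0.153/(1.20·17.7) = 0.007203 K/W
  R_perlite = L/(kA) = 0.106/(0.0509·17.7) = 0.1177 K/W
  R_gypsum board = L/(kA) = 0.293/(0.171·17.7) = 0.09681 K/W
  R_concrete = L/(kA) = 0.276/(1.28·17.7) = 0.01218 K/W
ΣR = 6.464×10^-4 + 0.007203 + 0.1177 + 0.09681 + 0.01218 = 0.2345 K/W
Q = ΔT/ΣR = (1250 °C − 28.7 °C)/0.2345 = 5208 W
From the inner boundary to the perlite/gypsum board interface, ΣR_partial = 0.1255 K/W.
T_interface = T_in − Q·ΣR_partial = 1250 °C − (5208)(0.1255) = 596 °C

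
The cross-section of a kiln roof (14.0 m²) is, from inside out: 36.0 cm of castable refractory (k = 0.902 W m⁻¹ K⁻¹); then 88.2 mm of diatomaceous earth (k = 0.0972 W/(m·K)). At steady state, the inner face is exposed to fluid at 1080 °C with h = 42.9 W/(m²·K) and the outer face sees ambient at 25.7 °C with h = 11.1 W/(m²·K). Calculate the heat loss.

Resistance network (inner→outer):
  R_conv,in = 1/(hA) = 1/(42.9·14.0) = 0.001665 K/W
  R_castable refractory = L/(kA) = 0.360/(0.902·14.0) = 0.02851 K/W
  R_diatomaceous earth = L/(kA) = 0.0882/(0.0972·14.0) = 0.06481 K/W
  R_conv,out = 1/(hA) = 1/(11.1·14.0) = 0.006435 K/W
ΣR = 0.001665 + 0.02851 + 0.06481 + 0.006435 = 0.1014 K/W
Q = ΔT/ΣR = (1080 °C − 25.7 °C)/0.1014 = 10400 W

Q = 10.4 kW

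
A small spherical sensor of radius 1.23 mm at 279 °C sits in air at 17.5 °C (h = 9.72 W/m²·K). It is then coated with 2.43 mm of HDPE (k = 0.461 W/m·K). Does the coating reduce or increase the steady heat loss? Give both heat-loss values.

increases: 0.0483 → 0.371 W

Critical radius for a sphere: r_cr = 2k/h = 0.0949 m = 9.49 cm.
Outer radius after coating: r₂ = 0.00123 + 0.00243 = 0.00366 m.
Since r₁ < r_cr and r₂ ≤ r_cr, the coating moves toward the maximum at r_cr — heat loss rises.
Bare: R = 1/(4πr₁²h) = 5411 K/W; Q = 261.5/5411 = 0.0483 W.
Coated: R = R_cond + R_conv = 704.3 K/W; Q = 261.5/704.3 = 0.371 W.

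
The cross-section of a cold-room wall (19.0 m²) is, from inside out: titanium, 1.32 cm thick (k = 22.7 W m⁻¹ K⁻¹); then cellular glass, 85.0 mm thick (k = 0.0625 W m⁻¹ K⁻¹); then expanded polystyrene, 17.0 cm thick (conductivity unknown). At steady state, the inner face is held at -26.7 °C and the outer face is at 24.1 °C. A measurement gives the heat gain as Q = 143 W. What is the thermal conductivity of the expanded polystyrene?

k = 0.0315 W/m·K

ΣR = ΔT/Q = |-26.7 − 24.1|/143 = 0.3552 K/W
Known resistances:
  R_titanium = L/(kA) = 0.0132/(22.7·19.0) = 3.061×10^-5 K/W
  R_cellular glass = L/(kA) = 0.0850/(0.0625·19.0) = 0.07158 K/W
R_expanded polystyrene = ΣR − ΣR_known = 0.3552 − 0.07161 = 0.2836 K/W
L/(kA) = 0.2836 ⇒ k = 0.170/(0.2836·19.0) = 0.0315 W/m·K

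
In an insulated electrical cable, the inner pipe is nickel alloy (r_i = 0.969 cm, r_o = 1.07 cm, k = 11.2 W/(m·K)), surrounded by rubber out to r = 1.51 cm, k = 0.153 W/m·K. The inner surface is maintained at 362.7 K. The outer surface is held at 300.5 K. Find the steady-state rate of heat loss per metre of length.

Q' = 173 W/m

Resistance network (inner→outer):
  R'_nickel alloy = ln(0.0107/0.00969)/(2πk) = 0.09915/(2π·11.2) = 0.001409 m·K/W
  R'_rubber = ln(0.0151/0.0107)/(2πk) = 0.3445/(2π·0.153) = 0.3583 m·K/W
ΣR = 0.001409 + 0.3583 = 0.3597 m·K/W
Q' = ΔT/ΣR = (362.7 K − 300.5 K)/0.3597 = 173 W/m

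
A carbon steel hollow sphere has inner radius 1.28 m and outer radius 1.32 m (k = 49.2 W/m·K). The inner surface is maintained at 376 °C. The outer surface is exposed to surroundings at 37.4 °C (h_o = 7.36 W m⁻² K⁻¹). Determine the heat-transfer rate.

Resistance network (inner→outer):
  R_carbon steel = (1/1.28 − 1/1.32)/(4πk) = 0.02367/(4π·49.2) = 3.829×10^-5 K/W
  R_conv,out = 1/(4πr²h) = 1/(4π·1.32²·7.36) = 0.006205 K/W
ΣR = 3.829×10^-5 + 0.006205 = 0.006243 K/W
Q = ΔT/ΣR = (376 °C − 37.4 °C)/0.006243 = 54200 W

Q = 54.2 kW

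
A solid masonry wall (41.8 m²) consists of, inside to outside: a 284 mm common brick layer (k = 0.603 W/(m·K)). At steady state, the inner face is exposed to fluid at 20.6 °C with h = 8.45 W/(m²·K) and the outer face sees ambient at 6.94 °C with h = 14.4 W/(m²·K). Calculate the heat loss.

Q = 867 W

Treat each layer as a resistance in series:
  R_conv,in = 1/(hA) = 1/(8.45·41.8) = 0.002831 K/W
  R_common brick = L/(kA) = 0.284/(0.603·41.8) = 0.01127 K/W
  R_conv,out = 1/(hA) = 1/(14.4·41.8) = 0.001661 K/W
ΣR = 0.002831 + 0.01127 + 0.001661 = 0.01576 K/W
Q = ΔT/ΣR = (20.6 °C − 6.94 °C)/0.01576 = 867 W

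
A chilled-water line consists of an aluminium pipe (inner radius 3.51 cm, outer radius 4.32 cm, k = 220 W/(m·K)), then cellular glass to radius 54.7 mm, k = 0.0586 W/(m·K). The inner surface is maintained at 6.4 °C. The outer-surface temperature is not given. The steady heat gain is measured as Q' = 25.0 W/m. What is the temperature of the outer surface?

Series resistances:
  R'_aluminium = ln(0.0432/0.0351)/(2πk) = 0.2076/(2π·220) = 1.502×10^-4 m·K/W
  R'_cellular glass = ln(0.0547/0.0432)/(2πk) = 0.2360/(2π·0.0586) = 0.6410 m·K/W
ΣR = 0.6412 m·K/W
ΔT = Q'·ΣR = 25.0 × 0.6412 = 16.03 K
Heat flows inward, so T_out = T_in + ΔT = 6.4 + 16.03 = 22.4 °C

T_out = 22.4 °C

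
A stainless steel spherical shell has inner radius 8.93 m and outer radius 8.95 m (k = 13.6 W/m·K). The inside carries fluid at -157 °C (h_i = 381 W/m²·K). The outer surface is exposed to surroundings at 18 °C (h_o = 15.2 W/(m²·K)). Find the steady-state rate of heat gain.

Treat each layer as a resistance in series:
  R_conv,in = 1/(4πr²h) = 1/(4π·8.93²·381) = 2.619×10^-6 K/W
  R_stainless steel = (1/8.93 − 1/8.95)/(4πk) = 2.502×10^-4/(4π·13.6) = 1.464×10^-6 K/W
  R_conv,out = 1/(4πr²h) = 1/(4π·8.95²·15.2) = 6.536×10^-5 K/W
ΣR = 2.619×10^-6 + 1.464×10^-6 + 6.536×10^-5 = 6.944×10^-5 K/W
Q = ΔT/ΣR = (-157 °C − 18 °C)/6.944×10^-5 = -2.52×10^6 W
(Negative Q ⇒ heat flows inward; heat gain = 2.52×10^6 W.)

Q = 2520 kW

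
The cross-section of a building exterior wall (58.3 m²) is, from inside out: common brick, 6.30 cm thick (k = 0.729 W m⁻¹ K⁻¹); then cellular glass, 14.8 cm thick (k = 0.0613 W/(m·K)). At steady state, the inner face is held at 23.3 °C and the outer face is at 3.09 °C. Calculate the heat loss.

Q = 471 W

Series thermal resistances, inner to outer:
  R_common brick = L/(kA) = 0.0630/(0.729·58.3) = 0.001482 K/W
  R_cellular glass = L/(kA) = 0.148/(0.0613·58.3) = 0.04141 K/W
ΣR = 0.001482 + 0.04141 = 0.04289 K/W
Q = ΔT/ΣR = (23.3 °C − 3.09 °C)/0.04289 = 471 W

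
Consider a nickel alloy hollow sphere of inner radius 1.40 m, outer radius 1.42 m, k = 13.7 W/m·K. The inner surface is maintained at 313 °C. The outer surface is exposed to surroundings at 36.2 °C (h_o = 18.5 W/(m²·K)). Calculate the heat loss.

Treat each layer as a resistance in series:
  R_nickel alloy = (1/1.40 − 1/1.42)/(4πk) = 0.01006/(4π·13.7) = 5.844×10^-5 K/W
  R_conv,out = 1/(4πr²h) = 1/(4π·1.42²·18.5) = 0.002133 K/W
ΣR = 5.844×10^-5 + 0.002133 = 0.002191 K/W
Q = ΔT/ΣR = (313 °C − 36.2 °C)/0.002191 = 1.26×10^5 W

Q = 1.26×10^5 W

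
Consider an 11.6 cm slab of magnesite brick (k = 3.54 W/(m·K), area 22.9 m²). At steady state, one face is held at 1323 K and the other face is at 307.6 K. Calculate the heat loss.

Q = kA·ΔT/L = 3.54 × 22.9 × |1323 K − 307.6 K| / 0.116 = 7.10×10^5 W

Q = 710 kW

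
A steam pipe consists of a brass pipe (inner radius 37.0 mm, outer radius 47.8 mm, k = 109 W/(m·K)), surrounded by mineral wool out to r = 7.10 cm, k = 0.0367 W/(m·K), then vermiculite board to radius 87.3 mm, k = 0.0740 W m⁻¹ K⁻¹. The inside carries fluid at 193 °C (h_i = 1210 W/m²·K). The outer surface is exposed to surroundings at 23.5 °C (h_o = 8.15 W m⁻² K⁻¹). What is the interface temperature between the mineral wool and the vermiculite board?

Series thermal resistances, inner to outer:
  R'_conv,in = 1/(2πr h) = 1/(2π·0.0370·1210) = 0.003555 m·K/W
  R'_brass = ln(0.0478/0.0370)/(2πk) = 0.2561/(2π·109) = 3.740×10^-4 m·K/W
  R'_mineral wool = ln(0.0710/0.0478)/(2πk) = 0.3957/(2π·0.0367) = 1.716 m·K/W
  R'_vermiculite board = ln(0.0873/0.0710)/(2πk) = 0.2067/(2π·0.0740) = 0.4445 m·K/W
  R'_conv,out = 1/(2πr h) = 1/(2π·0.0873·8.15) = 0.2237 m·K/W
ΣR = 0.003555 + 3.740×10^-4 + 1.716 + 0.4445 + 0.2237 = 2.388 m·K/W
Q' = ΔT/ΣR = (193 °C − 23.5 °C)/2.388 = 70.98 W/m
From the inner boundary to the mineral wool/vermiculite board interface, ΣR_partial = 1.720 m·K/W.
T_interface = T_in − Q'·ΣR_partial = 193 °C − (70.98)(1.720) = 70.9 °C

T = 70.9 °C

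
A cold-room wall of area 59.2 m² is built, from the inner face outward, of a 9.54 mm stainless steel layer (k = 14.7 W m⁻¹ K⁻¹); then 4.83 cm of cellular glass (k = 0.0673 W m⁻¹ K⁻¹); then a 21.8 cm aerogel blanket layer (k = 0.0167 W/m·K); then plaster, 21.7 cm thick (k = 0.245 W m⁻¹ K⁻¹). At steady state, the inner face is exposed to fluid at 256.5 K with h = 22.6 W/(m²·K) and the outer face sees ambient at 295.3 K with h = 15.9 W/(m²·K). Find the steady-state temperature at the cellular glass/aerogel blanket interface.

Series thermal resistances, inner to outer:
  R_conv,in = 1/(hA) = 1/(22.6·59.2) = 7.474×10^-4 K/W
  R_stainless steel = L/(kA) = 0.00954/(14.7·59.2) = 1.096×10^-5 K/W
  R_cellular glass = L/(kA) = 0.0483/(0.0673·59.2) = 0.01212 K/W
  R_aerogel blanket = L/(kA) = 0.218/(0.0167·59.2) = 0.2205 K/W
  R_plaster = L/(kA) = 0.217/(0.245·59.2) = 0.01496 K/W
  R_conv,out = 1/(hA) = 1/(15.9·59.2) = 0.001062 K/W
ΣR = 7.474×10^-4 + 1.096×10^-5 + 0.01212 + 0.2205 + 0.01496 + 0.001062 = 0.2494 K/W
Q = ΔT/ΣR = (256.5 K − 295.3 K)/0.2494 = -155.6 W
From the inner boundary to the cellular glass/aerogel blanket interface, ΣR_partial = 0.01288 K/W.
T_interface = T_in − Q·ΣR_partial = 256.5 K − (-155.6)(0.01288) = 258.5 K

T = 258.5 K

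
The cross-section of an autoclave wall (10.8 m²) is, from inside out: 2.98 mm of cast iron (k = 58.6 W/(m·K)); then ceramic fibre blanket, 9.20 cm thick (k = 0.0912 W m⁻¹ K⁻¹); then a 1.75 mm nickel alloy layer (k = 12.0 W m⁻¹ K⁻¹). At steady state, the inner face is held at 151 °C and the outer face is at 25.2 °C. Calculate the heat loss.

Q = 1350 W

Treat each layer as a resistance in series:
  R_cast iron = L/(kA) = 0.00298/(58.6·10.8) = 4.709×10^-6 K/W
  R_ceramic fibre blanket = L/(kA) = 0.0920/(0.0912·10.8) = 0.09340 K/W
  R_nickel alloy = L/(kA) = 0.00175/(12.0·10.8) = 1.350×10^-5 K/W
ΣR = 4.709×10^-6 + 0.09340 + 1.350×10^-5 = 0.09342 K/W
Q = ΔT/ΣR = (151 °C − 25.2 °C)/0.09342 = 1350 W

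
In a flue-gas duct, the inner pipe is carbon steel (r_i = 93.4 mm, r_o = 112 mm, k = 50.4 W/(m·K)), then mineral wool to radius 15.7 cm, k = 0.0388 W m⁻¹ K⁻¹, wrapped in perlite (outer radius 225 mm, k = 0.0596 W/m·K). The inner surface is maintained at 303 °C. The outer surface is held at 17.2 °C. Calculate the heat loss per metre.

Series thermal resistances, inner to outer:
  R'_carbon steel = ln(0.112/0.0934)/(2πk) = 0.1816/(2π·50.4) = 5.735×10^-4 m·K/W
  R'_mineral wool = ln(0.157/0.112)/(2πk) = 0.3377/(2π·0.0388) = 1.385 m·K/W
  R'_perlite = ln(0.225/0.157)/(2πk) = 0.3599/(2π·0.0596) = 0.9610 m·K/W
ΣR = 5.735×10^-4 + 1.385 + 0.9610 = 2.347 m·K/W
Q' = ΔT/ΣR = (303 °C − 17.2 °C)/2.347 = 122 W/m

Q' = 122 W/m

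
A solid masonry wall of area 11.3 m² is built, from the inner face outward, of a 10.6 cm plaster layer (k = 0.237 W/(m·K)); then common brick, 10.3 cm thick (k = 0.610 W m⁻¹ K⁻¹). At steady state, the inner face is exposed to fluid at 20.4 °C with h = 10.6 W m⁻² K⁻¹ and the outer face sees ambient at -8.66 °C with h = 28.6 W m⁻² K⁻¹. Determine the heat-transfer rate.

Resistance network (inner→outer):
  R_conv,in = 1/(hA) = 1/(10.6·11.3) = 0.008349 K/W
  R_plaster = L/(kA) = 0.106/(0.237·11.3) = 0.03958 K/W
  R_common brick = L/(kA) = 0.103/(0.610·11.3) = 0.01494 K/W
  R_conv,out = 1/(hA) = 1/(28.6·11.3) = 0.003094 K/W
ΣR = 0.008349 + 0.03958 + 0.01494 + 0.003094 = 0.06596 K/W
Q = ΔT/ΣR = (20.4 °C − -8.66 °C)/0.06596 = 441 W

Q = 441 W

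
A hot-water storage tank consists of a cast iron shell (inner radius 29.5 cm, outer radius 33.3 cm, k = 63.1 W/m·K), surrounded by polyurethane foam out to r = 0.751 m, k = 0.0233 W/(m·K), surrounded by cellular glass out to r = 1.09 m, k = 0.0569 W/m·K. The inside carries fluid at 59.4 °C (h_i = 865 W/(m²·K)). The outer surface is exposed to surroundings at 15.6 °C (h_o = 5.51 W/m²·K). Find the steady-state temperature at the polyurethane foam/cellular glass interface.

T = 19.7 °C

Series thermal resistances, inner to outer:
  R_conv,in = 1/(4πr²h) = 1/(4π·0.295²·865) = 0.001057 K/W
  R_cast iron = (1/0.295 − 1/0.333)/(4πk) = 0.3868/(4π·63.1) = 4.878×10^-4 K/W
  R_polyurethane foam = (1/0.333 − 1/0.751)/(4πk) = 1.671/(4π·0.0233) = 5.709 K/W
  R_cellular glass = (1/0.751 − 1/1.09)/(4πk) = 0.4141/(4π·0.0569) = 0.5792 K/W
  R_conv,out = 1/(4πr²h) = 1/(4π·1.09²·5.51) = 0.01216 K/W
ΣR = 0.001057 + 4.878×10^-4 + 5.709 + 0.5792 + 0.01216 = 6.302 K/W
Q = ΔT/ΣR = (59.4 °C − 15.6 °C)/6.302 = 6.950 W
From the inner boundary to the polyurethane foam/cellular glass interface, ΣR_partial = 5.711 K/W.
T_interface = T_in − Q·ΣR_partial = 59.4 °C − (6.950)(5.711) = 19.7 °C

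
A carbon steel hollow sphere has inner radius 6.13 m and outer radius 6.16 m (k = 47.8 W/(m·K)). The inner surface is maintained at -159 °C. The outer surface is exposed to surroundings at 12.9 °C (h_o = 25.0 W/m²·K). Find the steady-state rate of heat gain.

Resistance network (inner→outer):
  R_carbon steel = (1/6.13 − 1/6.16)/(4πk) = 7.945×10^-4/(4π·47.8) = 1.323×10^-6 K/W
  R_conv,out = 1/(4πr²h) = 1/(4π·6.16²·25.0) = 8.389×10^-5 K/W
ΣR = 1.323×10^-6 + 8.389×10^-5 = 8.521×10^-5 K/W
Q = ΔT/ΣR = (-159 °C − 12.9 °C)/8.521×10^-5 = -2.02×10^6 W
(Negative Q ⇒ heat flows inward; heat gain = 2.02×10^6 W.)

Q = 2020 kW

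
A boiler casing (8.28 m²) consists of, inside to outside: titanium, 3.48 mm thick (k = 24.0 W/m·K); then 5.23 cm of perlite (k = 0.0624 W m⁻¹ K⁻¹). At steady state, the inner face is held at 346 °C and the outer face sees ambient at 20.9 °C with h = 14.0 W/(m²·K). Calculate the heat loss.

Treat each layer as a resistance in series:
  R_titanium = L/(kA) = 0.00348/(24.0·8.28) = 1.751×10^-5 K/W
  R_perlite = L/(kA) = 0.0523/(0.0624·8.28) = 0.1012 K/W
  R_conv,out = 1/(hA) = 1/(14.0·8.28) = 0.008627 K/W
ΣR = 1.751×10^-5 + 0.1012 + 0.008627 = 0.1098 K/W
Q = ΔT/ΣR = (346 °C − 20.9 °C)/0.1098 = 2960 W

Q = 2.96 kW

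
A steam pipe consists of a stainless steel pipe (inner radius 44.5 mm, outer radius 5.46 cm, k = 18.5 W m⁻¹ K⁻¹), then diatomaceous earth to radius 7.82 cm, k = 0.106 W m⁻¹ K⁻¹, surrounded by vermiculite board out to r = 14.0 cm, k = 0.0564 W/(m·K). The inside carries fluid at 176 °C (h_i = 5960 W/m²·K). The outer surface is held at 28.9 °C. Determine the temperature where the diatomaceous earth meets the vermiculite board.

Series thermal resistances, inner to outer:
  R'_conv,in = 1/(2πr h) = 1/(2π·0.0445·5960) = 6.001×10^-4 m·K/W
  R'_stainless steel = ln(0.0546/0.0445)/(2πk) = 0.2045/(2π·18.5) = 0.001760 m·K/W
  R'_diatomaceous earth = ln(0.0782/0.0546)/(2πk) = 0.3592/(2π·0.106) = 0.5394 m·K/W
  R'_vermiculite board = ln(0.140/0.0782)/(2πk) = 0.5824/(2π·0.0564) = 1.643 m·K/W
ΣR = 6.001×10^-4 + 0.001760 + 0.5394 + 1.643 = 2.185 m·K/W
Q' = ΔT/ΣR = (176 °C − 28.9 °C)/2.185 = 67.32 W/m
From the inner boundary to the diatomaceous earth/vermiculite board interface, ΣR_partial = 0.5418 m·K/W.
T_interface = T_in − Q'·ΣR_partial = 176 °C − (67.32)(0.5418) = 140 °C

T = 140 °C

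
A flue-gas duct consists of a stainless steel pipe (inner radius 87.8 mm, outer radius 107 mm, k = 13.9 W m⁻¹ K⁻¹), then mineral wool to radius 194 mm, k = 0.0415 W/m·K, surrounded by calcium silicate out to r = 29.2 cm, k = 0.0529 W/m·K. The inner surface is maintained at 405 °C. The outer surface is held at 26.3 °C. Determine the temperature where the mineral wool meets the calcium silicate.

T = 159 °C

Resistance network (inner→outer):
  R'_stainless steel = ln(0.107/0.0878)/(2πk) = 0.1978/(2π·13.9) = 0.002264 m·K/W
  R'_mineral wool = ln(0.194/0.107)/(2πk) = 0.5950/(2π·0.0415) = 2.282 m·K/W
  R'_calcium silicate = ln(0.292/0.194)/(2πk) = 0.4089/(2π·0.0529) = 1.230 m·K/W
ΣR = 0.002264 + 2.282 + 1.230 = 3.514 m·K/W
Q' = ΔT/ΣR = (405 °C − 26.3 °C)/3.514 = 107.8 W/m
From the inner boundary to the mineral wool/calcium silicate interface, ΣR_partial = 2.284 m·K/W.
T_interface = T_in − Q'·ΣR_partial = 405 °C − (107.8)(2.284) = 159 °C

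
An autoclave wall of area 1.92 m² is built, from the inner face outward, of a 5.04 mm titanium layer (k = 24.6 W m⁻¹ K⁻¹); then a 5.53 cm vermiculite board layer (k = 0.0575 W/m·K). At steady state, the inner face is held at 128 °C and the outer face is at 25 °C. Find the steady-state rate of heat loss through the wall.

Resistance network (inner→outer):
  R_titanium = L/(kA) = 0.00504/(24.6·1.92) = 1.067×10^-4 K/W
  R_vermiculite board = L/(kA) = 0.0553/(0.0575·1.92) = 0.5009 K/W
ΣR = 1.067×10^-4 + 0.5009 = 0.5010 K/W
Q = ΔT/ΣR = (128 °C − 25 °C)/0.5010 = 206 W

Q = 206 W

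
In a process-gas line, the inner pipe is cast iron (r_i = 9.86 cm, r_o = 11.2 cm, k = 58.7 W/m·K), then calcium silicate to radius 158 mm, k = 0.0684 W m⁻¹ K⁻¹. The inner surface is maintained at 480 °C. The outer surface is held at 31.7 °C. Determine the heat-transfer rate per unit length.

Series thermal resistances, inner to outer:
  R'_cast iron = ln(0.112/0.0986)/(2πk) = 0.1274/(2π·58.7) = 3.455×10^-4 m·K/W
  R'_calcium silicate = ln(0.158/0.112)/(2πk) = 0.3441/(2π·0.0684) = 0.8007 m·K/W
ΣR = 3.455×10^-4 + 0.8007 = 0.8010 m·K/W
Q' = ΔT/ΣR = (480 °C − 31.7 °C)/0.8010 = 560 W/m

Q' = 560 W/m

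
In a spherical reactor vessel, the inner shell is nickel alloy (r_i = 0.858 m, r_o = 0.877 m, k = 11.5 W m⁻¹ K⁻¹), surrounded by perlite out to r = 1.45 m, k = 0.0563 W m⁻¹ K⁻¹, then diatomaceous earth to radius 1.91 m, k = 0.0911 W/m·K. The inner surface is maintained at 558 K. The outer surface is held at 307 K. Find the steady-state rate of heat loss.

Q = 321 W

Treat each layer as a resistance in series:
  R_nickel alloy = (1/0.858 − 1/0.877)/(4πk) = 0.02525/(4π·11.5) = 1.747×10^-4 K/W
  R_perlite = (1/0.877 − 1/1.45)/(4πk) = 0.4506/(4π·0.0563) = 0.6369 K/W
  R_diatomaceous earth = (1/1.45 − 1/1.91)/(4πk) = 0.1661/(4π·0.0911) = 0.1451 K/W
ΣR = 1.747×10^-4 + 0.6369 + 0.1451 = 0.7822 K/W
Q = ΔT/ΣR = (558 K − 307 K)/0.7822 = 321 W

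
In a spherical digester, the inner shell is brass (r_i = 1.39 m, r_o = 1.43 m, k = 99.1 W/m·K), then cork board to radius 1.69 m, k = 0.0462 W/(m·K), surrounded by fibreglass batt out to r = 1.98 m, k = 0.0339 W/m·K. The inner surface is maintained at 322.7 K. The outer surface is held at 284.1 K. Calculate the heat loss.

Series thermal resistances, inner to outer:
  R_brass = (1/1.39 − 1/1.43)/(4πk) = 0.02012/(4π·99.1) = 1.616×10^-5 K/W
  R_cork board = (1/1.43 − 1/1.69)/(4πk) = 0.1076/(4π·0.0462) = 0.1853 K/W
  R_fibreglass batt = (1/1.69 − 1/1.98)/(4πk) = 0.08667/(4π·0.0339) = 0.2034 K/W
ΣR = 1.616×10^-5 + 0.1853 + 0.2034 = 0.3887 K/W
Q = ΔT/ΣR = (322.7 K − 284.1 K)/0.3887 = 99.3 W

Q = 99.3 W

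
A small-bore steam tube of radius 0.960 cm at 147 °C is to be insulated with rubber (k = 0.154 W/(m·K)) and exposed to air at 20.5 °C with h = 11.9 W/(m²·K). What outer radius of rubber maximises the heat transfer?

r_cr = 1.29 cm

For a cylinder, r_cr = k_ins/h = 0.154/11.9 = 0.0129 m = 1.29 cm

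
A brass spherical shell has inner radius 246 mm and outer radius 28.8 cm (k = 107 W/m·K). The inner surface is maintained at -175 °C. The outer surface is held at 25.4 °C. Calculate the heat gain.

Q = 455 kW

Q = 4πk·ΔT/(1/r₁ − 1/r₂) = 4π × 107 × 200.4 / (1/0.246 − 1/0.288) = 4.55×10^5 W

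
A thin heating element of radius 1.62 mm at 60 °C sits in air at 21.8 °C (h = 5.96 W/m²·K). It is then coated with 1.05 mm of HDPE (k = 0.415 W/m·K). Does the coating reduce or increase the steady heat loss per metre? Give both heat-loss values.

Critical radius for a cylinder: r_cr = k/h = 0.0696 m = 6.96 cm.
Outer radius after coating: r₂ = 0.00162 + 0.00105 = 0.00267 m.
Since r₁ < r_cr and r₂ ≤ r_cr, the coating moves toward the maximum at r_cr — heat loss rises.
Bare: R = 1/(2πr₁h) = 16.48 m·K/W; Q = 38.2/16.48 = 2.32 W/m.
Coated: R = R_cond + R_conv = 10.19 m·K/W; Q = 38.2/10.19 = 3.75 W/m.

increases: 2.32 → 3.75 W/m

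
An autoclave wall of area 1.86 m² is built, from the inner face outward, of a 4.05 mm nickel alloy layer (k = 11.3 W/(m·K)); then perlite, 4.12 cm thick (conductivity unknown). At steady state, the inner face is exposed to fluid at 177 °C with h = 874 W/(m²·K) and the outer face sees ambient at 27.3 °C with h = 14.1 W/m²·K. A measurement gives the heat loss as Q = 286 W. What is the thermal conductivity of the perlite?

k = 0.0457 W/m·K

ΣR = ΔT/Q = |177 − 27.3|/286 = 0.5234 K/W
Known resistances:
  R_conv,in = 1/(hA) = 1/(874·1.86) = 6.151×10^-4 K/W
  R_nickel alloy = L/(kA) = 0.00405/(11.3·1.86) = 1.927×10^-4 K/W
  R_conv,out = 1/(hA) = 1/(14.1·1.86) = 0.03813 K/W
R_perlite = ΣR − ΣR_known = 0.5234 − 0.03894 = 0.4845 K/W
L/(kA) = 0.4845 ⇒ k = 0.0412/(0.4845·1.86) = 0.0457 W/m·K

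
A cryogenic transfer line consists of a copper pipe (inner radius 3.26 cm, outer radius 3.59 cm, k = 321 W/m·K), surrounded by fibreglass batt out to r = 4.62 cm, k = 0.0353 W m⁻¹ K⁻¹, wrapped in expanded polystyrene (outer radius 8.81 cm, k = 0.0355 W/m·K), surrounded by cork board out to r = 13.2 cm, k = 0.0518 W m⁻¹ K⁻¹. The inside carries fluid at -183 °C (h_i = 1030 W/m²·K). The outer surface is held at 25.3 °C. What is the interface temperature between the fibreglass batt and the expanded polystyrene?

Series thermal resistances, inner to outer:
  R'_conv,in = 1/(2πr h) = 1/(2π·0.0326·1030) = 0.004740 m·K/W
  R'_copper = ln(0.0359/0.0326)/(2πk) = 0.09643/(2π·321) = 4.781×10^-5 m·K/W
  R'_fibreglass batt = ln(0.0462/0.0359)/(2πk) = 0.2522/(2π·0.0353) = 1.137 m·K/W
  R'_expanded polystyrene = ln(0.0881/0.0462)/(2πk) = 0.6455/(2π·0.0355) = 2.894 m·K/W
  R'_cork board = ln(0.132/0.0881)/(2πk) = 0.4043/(2π·0.0518) = 1.242 m·K/W
ΣR = 0.004740 + 4.781×10^-5 + 1.137 + 2.894 + 1.242 = 5.278 m·K/W
Q' = ΔT/ΣR = (-183 °C − 25.3 °C)/5.278 = -39.47 W/m
From the inner boundary to the fibreglass batt/expanded polystyrene interface, ΣR_partial = 1.142 m·K/W.
T_interface = T_in − Q'·ΣR_partial = -183 °C − (-39.47)(1.142) = -138 °C

T = -138 °C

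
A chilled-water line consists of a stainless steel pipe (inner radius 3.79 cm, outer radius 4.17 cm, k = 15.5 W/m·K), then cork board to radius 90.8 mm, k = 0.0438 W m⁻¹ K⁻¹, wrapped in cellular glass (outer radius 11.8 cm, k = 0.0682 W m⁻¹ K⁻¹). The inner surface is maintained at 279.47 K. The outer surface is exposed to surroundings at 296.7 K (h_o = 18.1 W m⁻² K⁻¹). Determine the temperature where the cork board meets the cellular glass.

Series thermal resistances, inner to outer:
  R'_stainless steel = ln(0.0417/0.0379)/(2πk) = 0.09555/(2π·15.5) = 9.811×10^-4 m·K/W
  R'_cork board = ln(0.0908/0.0417)/(2πk) = 0.7782/(2π·0.0438) = 2.828 m·K/W
  R'_cellular glass = ln(0.118/0.0908)/(2πk) = 0.2620/(2π·0.0682) = 0.6115 m·K/W
  R'_conv,out = 1/(2πr h) = 1/(2π·0.118·18.1) = 0.07452 m·K/W
ΣR = 9.811×10^-4 + 2.828 + 0.6115 + 0.07452 = 3.515 m·K/W
Q' = ΔT/ΣR = (279.47 K − 296.7 K)/3.515 = -4.902 W/m
From the inner boundary to the cork board/cellular glass interface, ΣR_partial = 2.829 m·K/W.
T_interface = T_in − Q'·ΣR_partial = 279.47 K − (-4.902)(2.829) = 293.3 K

T = 293.3 K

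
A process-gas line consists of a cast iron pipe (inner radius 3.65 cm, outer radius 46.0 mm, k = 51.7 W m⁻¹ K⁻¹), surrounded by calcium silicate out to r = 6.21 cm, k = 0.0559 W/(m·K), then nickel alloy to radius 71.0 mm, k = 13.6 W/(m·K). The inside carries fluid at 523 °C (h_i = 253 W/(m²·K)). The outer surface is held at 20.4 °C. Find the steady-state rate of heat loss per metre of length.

Treat each layer as a resistance in series:
  R'_conv,in = 1/(2πr h) = 1/(2π·0.0365·253) = 0.01723 m·K/W
  R'_cast iron = ln(0.0460/0.0365)/(2πk) = 0.2313/(2π·51.7) = 7.121×10^-4 m·K/W
  R'_calcium silicate = ln(0.0621/0.0460)/(2πk) = 0.3001/(2π·0.0559) = 0.8544 m·K/W
  R'_nickel alloy = ln(0.0710/0.0621)/(2πk) = 0.1339/(2π·13.6) = 0.001567 m·K/W
ΣR = 0.01723 + 7.121×10^-4 + 0.8544 + 0.001567 = 0.8739 m·K/W
Q' = ΔT/ΣR = (523 °C − 20.4 °C)/0.8739 = 575 W/m

Q' = 575 W/m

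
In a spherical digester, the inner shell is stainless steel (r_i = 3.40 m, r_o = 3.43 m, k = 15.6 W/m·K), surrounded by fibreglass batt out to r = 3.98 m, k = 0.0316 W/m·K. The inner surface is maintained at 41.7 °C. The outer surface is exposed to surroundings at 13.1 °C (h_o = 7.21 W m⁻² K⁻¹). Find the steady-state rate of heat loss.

Treat each layer as a resistance in series:
  R_stainless steel = (1/3.40 − 1/3.43)/(4πk) = 0.002572/(4π·15.6) = 1.312×10^-5 K/W
  R_fibreglass batt = (1/3.43 − 1/3.98)/(4πk) = 0.04029/(4π·0.0316) = 0.1015 K/W
  R_conv,out = 1/(4πr²h) = 1/(4π·3.98²·7.21) = 6.968×10^-4 K/W
ΣR = 1.312×10^-5 + 0.1015 + 6.968×10^-4 = 0.1022 K/W
Q = ΔT/ΣR = (41.7 °C − 13.1 °C)/0.1022 = 280 W

Q = 280 W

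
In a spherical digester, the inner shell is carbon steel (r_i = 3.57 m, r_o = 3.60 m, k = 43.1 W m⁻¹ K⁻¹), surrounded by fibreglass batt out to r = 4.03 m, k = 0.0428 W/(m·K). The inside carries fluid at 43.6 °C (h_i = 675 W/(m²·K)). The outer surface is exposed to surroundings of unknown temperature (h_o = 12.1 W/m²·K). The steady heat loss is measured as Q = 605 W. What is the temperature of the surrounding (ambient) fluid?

Series resistances:
  R_conv,in = 1/(4πr²h) = 1/(4π·3.57²·675) = 9.250×10^-6 K/W
  R_carbon steel = (1/3.57 − 1/3.60)/(4πk) = 0.002334/(4π·43.1) = 4.310×10^-6 K/W
  R_fibreglass batt = (1/3.60 − 1/4.03)/(4πk) = 0.02964/(4π·0.0428) = 0.05511 K/W
  R_conv,out = 1/(4πr²h) = 1/(4π·4.03²·12.1) = 4.049×10^-4 K/W
ΣR = 0.05553 K/W
ΔT = Q·ΣR = 605 × 0.05553 = 33.60 K
Heat flows outward, so T_out = T_in − ΔT = 43.6 − 33.60 = 10.0 °C

T_out = 10.0 °C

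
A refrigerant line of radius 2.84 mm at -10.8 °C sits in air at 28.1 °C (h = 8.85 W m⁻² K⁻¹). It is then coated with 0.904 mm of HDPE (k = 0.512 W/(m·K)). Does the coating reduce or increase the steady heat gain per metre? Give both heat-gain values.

increases: 6.14 → 7.96 W/m

Critical radius for a cylinder: r_cr = k/h = 0.0579 m = 5.79 cm.
Outer radius after coating: r₂ = 0.00284 + 9.04×10^-4 = 0.003744 m.
Since r₁ < r_cr and r₂ ≤ r_cr, the coating moves toward the maximum at r_cr — heat gain rises.
Bare: R = 1/(2πr₁h) = 6.332 m·K/W; Q = 38.9/6.332 = 6.14 W/m.
Coated: R = R_cond + R_conv = 4.889 m·K/W; Q = 38.9/4.889 = 7.96 W/m.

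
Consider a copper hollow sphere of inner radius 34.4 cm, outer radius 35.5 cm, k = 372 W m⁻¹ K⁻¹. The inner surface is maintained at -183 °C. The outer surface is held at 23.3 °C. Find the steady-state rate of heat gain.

Q = 4πk·ΔT/(1/r₁ − 1/r₂) = 4π × 372 × 206.3 / (1/0.344 − 1/0.355) = 1.07×10^7 W

Q = 10700 kW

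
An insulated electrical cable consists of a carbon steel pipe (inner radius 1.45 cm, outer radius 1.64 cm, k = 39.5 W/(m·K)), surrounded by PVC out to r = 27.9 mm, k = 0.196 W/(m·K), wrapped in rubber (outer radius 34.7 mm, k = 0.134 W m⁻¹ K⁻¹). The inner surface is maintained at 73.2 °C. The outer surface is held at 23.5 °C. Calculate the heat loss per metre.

Q' = 71.9 W/m

Resistance network (inner→outer):
  R'_carbon steel = ln(0.0164/0.0145)/(2πk) = 0.1231/(2π·39.5) = 4.961×10^-4 m·K/W
  R'_PVC = ln(0.0279/0.0164)/(2πk) = 0.5313/(2π·0.196) = 0.4315 m·K/W
  R'_rubber = ln(0.0347/0.0279)/(2πk) = 0.2181/(2π·0.134) = 0.2591 m·K/W
ΣR = 4.961×10^-4 + 0.4315 + 0.2591 = 0.6911 m·K/W
Q' = ΔT/ΣR = (73.2 °C − 23.5 °C)/0.6911 = 71.9 W/m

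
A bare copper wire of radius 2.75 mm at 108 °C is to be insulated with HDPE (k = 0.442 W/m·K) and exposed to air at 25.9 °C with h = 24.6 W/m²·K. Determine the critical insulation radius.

r_cr = 1.80 cm

For a cylinder, r_cr = k_ins/h = 0.442/24.6 = 0.0180 m = 1.80 cm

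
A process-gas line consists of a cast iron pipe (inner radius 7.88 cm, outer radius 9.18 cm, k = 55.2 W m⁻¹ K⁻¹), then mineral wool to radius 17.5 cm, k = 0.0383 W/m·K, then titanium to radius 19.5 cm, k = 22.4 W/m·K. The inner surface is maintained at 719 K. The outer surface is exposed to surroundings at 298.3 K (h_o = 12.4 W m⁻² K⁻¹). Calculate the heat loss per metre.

Q' = 153 W/m

Series thermal resistances, inner to outer:
  R'_cast iron = ln(0.0918/0.0788)/(2πk) = 0.1527/(2π·55.2) = 4.403×10^-4 m·K/W
  R'_mineral wool = ln(0.175/0.0918)/(2πk) = 0.6452/(2π·0.0383) = 2.681 m·K/W
  R'_titanium = ln(0.195/0.175)/(2πk) = 0.1082/(2π·22.4) = 7.689×10^-4 m·K/W
  R'_conv,out = 1/(2πr h) = 1/(2π·0.195·12.4) = 0.06582 m·K/W
ΣR = 4.403×10^-4 + 2.681 + 7.689×10^-4 + 0.06582 = 2.748 m·K/W
Q' = ΔT/ΣR = (719 K − 298.3 K)/2.748 = 153 W/m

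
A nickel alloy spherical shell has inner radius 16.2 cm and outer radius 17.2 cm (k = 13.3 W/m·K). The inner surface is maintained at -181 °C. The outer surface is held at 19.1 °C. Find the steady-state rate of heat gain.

Q = 93200 W

Q = 4πk·ΔT/(1/r₁ − 1/r₂) = 4π × 13.3 × 200.1 / (1/0.162 − 1/0.172) = 93200 W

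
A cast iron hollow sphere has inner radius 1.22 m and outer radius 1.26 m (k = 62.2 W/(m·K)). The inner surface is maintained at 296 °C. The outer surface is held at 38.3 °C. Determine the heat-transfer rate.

Q = 4πk·ΔT/(1/r₁ − 1/r₂) = 4π × 62.2 × 257.7 / (1/1.22 − 1/1.26) = 7.74×10^6 W

Q = 7.74×10^6 W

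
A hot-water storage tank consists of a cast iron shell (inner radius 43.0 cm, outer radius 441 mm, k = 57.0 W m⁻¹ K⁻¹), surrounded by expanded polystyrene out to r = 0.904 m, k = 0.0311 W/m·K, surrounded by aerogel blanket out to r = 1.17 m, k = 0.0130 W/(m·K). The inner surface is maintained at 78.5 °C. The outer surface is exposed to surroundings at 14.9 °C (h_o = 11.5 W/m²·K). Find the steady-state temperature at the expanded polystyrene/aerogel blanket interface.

Series thermal resistances, inner to outer:
  R_cast iron = (1/0.430 − 1/0.441)/(4πk) = 0.05801/(4π·57.0) = 8.098×10^-5 K/W
  R_expanded polystyrene = (1/0.441 − 1/0.904)/(4πk) = 1.161/(4π·0.0311) = 2.972 K/W
  R_aerogel blanket = (1/0.904 − 1/1.17)/(4πk) = 0.2515/(4π·0.0130) = 1.539 K/W
  R_conv,out = 1/(4πr²h) = 1/(4π·1.17²·11.5) = 0.005055 K/W
ΣR = 8.098×10^-5 + 2.972 + 1.539 + 0.005055 = 4.516 K/W
Q = ΔT/ΣR = (78.5 °C − 14.9 °C)/4.516 = 14.08 W
From the inner boundary to the expanded polystyrene/aerogel blanket interface, ΣR_partial = 2.972 K/W.
T_interface = T_in − Q·ΣR_partial = 78.5 °C − (14.08)(2.972) = 36.7 °C

T = 36.7 °C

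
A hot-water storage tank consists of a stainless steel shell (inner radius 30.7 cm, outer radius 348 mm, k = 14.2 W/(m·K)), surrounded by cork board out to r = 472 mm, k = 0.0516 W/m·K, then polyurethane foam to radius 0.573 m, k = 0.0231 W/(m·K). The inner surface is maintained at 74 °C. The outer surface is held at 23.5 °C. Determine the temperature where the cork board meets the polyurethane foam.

T = 50.0 °C

Treat each layer as a resistance in series:
  R_stainless steel = (1/0.307 − 1/0.348)/(4πk) = 0.3838/(4π·14.2) = 0.002151 K/W
  R_cork board = (1/0.348 − 1/0.472)/(4πk) = 0.7549/(4π·0.0516) = 1.164 K/W
  R_polyurethane foam = (1/0.472 − 1/0.573)/(4πk) = 0.3734/(4π·0.0231) = 1.286 K/W
ΣR = 0.002151 + 1.164 + 1.286 = 2.452 K/W
Q = ΔT/ΣR = (74 °C − 23.5 °C)/2.452 = 20.60 W
From the inner boundary to the cork board/polyurethane foam interface, ΣR_partial = 1.166 K/W.
T_interface = T_in − Q·ΣR_partial = 74 °C − (20.60)(1.166) = 50.0 °C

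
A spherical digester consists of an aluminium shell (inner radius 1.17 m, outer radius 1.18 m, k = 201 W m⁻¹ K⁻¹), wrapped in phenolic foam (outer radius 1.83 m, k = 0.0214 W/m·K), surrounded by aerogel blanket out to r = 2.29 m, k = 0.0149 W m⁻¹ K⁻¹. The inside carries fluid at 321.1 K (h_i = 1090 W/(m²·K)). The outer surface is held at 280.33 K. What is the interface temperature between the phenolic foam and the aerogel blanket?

Series thermal resistances, inner to outer:
  R_conv,in = 1/(4πr²h) = 1/(4π·1.17²·1090) = 5.333×10^-5 K/W
  R_aluminium = (1/1.17 − 1/1.18)/(4πk) = 0.007243/(4π·201) = 2.868×10^-6 K/W
  R_phenolic foam = (1/1.18 − 1/1.83)/(4πk) = 0.3010/(4π·0.0214) = 1.119 K/W
  R_aerogel blanket = (1/1.83 − 1/2.29)/(4πk) = 0.1098/(4π·0.0149) = 0.5862 K/W
ΣR = 5.333×10^-5 + 2.868×10^-6 + 1.119 + 0.5862 = 1.705 K/W
Q = ΔT/ΣR = (321.1 K − 280.33 K)/1.705 = 23.91 W
From the inner boundary to the phenolic foam/aerogel blanket interface, ΣR_partial = 1.119 K/W.
T_interface = T_in − Q·ΣR_partial = 321.1 K − (23.91)(1.119) = 294.3 K

T = 294.3 K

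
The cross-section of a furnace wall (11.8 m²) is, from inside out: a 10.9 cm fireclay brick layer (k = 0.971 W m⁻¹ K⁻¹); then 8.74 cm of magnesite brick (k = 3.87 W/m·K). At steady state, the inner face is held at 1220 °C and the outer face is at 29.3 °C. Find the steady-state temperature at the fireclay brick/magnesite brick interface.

T = 229 °C

Resistance network (inner→outer):
  R_fireclay brick = L/(kA) = 0.109/(0.971·11.8) = 0.009513 K/W
  R_magnesite brick = L/(kA) = 0.0874/(3.87·11.8) = 0.001914 K/W
ΣR = 0.009513 + 0.001914 = 0.01143 K/W
Q = ΔT/ΣR = (1220 °C − 29.3 °C)/0.01143 = 1.042×10^5 W
From the inner boundary to the fireclay brick/magnesite brick interface, ΣR_partial = 0.009513 K/W.
T_interface = T_in − Q·ΣR_partial = 1220 °C − (1.042×10^5)(0.009513) = 229 °C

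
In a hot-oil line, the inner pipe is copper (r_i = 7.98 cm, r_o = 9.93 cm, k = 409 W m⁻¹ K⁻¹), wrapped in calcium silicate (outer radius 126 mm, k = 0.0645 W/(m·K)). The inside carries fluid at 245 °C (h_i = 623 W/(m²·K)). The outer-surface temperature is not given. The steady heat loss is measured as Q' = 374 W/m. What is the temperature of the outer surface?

Sum the resistances:
  R'_conv,in = 1/(2πr h) = 1/(2π·0.0798·623) = 0.003201 m·K/W
  R'_copper = ln(0.0993/0.0798)/(2πk) = 0.2186/(2π·409) = 8.507×10^-5 m·K/W
  R'_calcium silicate = ln(0.126/0.0993)/(2πk) = 0.2381/(2π·0.0645) = 0.5876 m·K/W
ΣR = 0.5909 m·K/W
ΔT = Q'·ΣR = 374 × 0.5909 = 221.0 K
Heat flows outward, so T_out = T_in − ΔT = 245 − 221.0 = 24.0 °C

T_out = 24.0 °C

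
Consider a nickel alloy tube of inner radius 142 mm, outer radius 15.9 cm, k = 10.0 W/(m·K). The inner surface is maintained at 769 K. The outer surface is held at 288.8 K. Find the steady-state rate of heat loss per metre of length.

Q' = 267 kW/m

Q' = 2πk·ΔT/ln(r₂/r₁) = 2π × 10.0 × 480.2 / ln(0.159/0.142) = 2.67×10^5 W/m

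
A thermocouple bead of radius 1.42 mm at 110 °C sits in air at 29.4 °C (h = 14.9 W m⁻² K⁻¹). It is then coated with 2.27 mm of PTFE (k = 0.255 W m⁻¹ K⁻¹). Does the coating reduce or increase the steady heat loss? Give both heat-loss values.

Critical radius for a sphere: r_cr = 2k/h = 0.0342 m = 3.42 cm.
Outer radius after coating: r₂ = 0.00142 + 0.00227 = 0.00369 m.
Since r₁ < r_cr and r₂ ≤ r_cr, the coating moves toward the maximum at r_cr — heat loss rises.
Bare: R = 1/(4πr₁²h) = 2649 K/W; Q = 80.6/2649 = 0.0304 W.
Coated: R = R_cond + R_conv = 527.4 K/W; Q = 80.6/527.4 = 0.153 W.

increases: 0.0304 → 0.153 W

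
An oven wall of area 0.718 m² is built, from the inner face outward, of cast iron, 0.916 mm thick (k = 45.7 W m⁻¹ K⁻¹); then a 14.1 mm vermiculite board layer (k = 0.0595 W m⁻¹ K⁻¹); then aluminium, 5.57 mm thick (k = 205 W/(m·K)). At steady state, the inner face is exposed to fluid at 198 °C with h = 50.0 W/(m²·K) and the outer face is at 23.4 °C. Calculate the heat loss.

Q = 488 W

Series thermal resistances, inner to outer:
  R_conv,in = 1/(hA) = 1/(50.0·0.718) = 0.02786 K/W
  R_cast iron = L/(kA) = 9.16×10^-4/(45.7·0.718) = 2.792×10^-5 K/W
  R_vermiculite board = L/(kA) = 0.0141/(0.0595·0.718) = 0.3300 K/W
  R_aluminium = L/(kA) = 0.00557/(205·0.718) = 3.784×10^-5 K/W
ΣR = 0.02786 + 2.792×10^-5 + 0.3300 + 3.784×10^-5 = 0.3579 K/W
Q = ΔT/ΣR = (198 °C − 23.4 °C)/0.3579 = 488 W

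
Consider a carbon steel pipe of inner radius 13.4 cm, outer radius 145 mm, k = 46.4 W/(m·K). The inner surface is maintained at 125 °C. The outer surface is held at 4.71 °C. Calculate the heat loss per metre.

Q' = 2πk·ΔT/ln(r₂/r₁) = 2π × 46.4 × 120.29 / ln(0.145/0.134) = 4.45×10^5 W/m

Q' = 445 kW/m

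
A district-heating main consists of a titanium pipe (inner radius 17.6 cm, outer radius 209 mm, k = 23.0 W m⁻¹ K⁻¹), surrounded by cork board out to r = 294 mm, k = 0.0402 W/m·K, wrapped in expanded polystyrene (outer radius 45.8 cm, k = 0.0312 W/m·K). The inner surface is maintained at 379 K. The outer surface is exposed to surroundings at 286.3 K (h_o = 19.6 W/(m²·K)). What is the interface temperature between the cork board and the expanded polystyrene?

Treat each layer as a resistance in series:
  R'_titanium = ln(0.209/0.176)/(2πk) = 0.1719/(2π·23.0) = 0.001189 m·K/W
  R'_cork board = ln(0.294/0.209)/(2πk) = 0.3412/(2π·0.0402) = 1.351 m·K/W
  R'_expanded polystyrene = ln(0.458/0.294)/(2πk) = 0.4433/(2π·0.0312) = 2.261 m·K/W
  R'_conv,out = 1/(2πr h) = 1/(2π·0.458·19.6) = 0.01773 m·K/W
ΣR = 0.001189 + 1.351 + 2.261 + 0.01773 = 3.631 m·K/W
Q' = ΔT/ΣR = (379 K − 286.3 K)/3.631 = 25.53 W/m
From the inner boundary to the cork board/expanded polystyrene interface, ΣR_partial = 1.352 m·K/W.
T_interface = T_in − Q'·ΣR_partial = 379 K − (25.53)(1.352) = 344.5 K

T = 344.5 K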